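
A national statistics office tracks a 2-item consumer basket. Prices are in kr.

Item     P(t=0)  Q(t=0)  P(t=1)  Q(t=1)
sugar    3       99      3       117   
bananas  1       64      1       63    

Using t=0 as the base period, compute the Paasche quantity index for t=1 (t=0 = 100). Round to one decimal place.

Paasche quantity index uses current-period prices as weights.
ΣP(t=1)·Q(t=1) = 3×117 + 1×63 = 351 + 63 = 414
ΣP(t=1)·Q(t=0) = 3×99 + 1×64 = 297 + 64 = 361
Index = 414 / 361 × 100 = 114.6814

114.7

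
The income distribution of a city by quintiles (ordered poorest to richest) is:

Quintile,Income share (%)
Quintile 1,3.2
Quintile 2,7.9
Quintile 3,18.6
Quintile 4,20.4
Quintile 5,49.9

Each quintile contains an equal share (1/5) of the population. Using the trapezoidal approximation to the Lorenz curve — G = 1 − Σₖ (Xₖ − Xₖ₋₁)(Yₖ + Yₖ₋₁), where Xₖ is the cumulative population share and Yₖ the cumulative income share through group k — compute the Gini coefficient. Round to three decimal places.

Cumulative income shares Yₖ: 0.0320, 0.1110, 0.2970, 0.5010, 1.0000
Σ (Xₖ−Xₖ₋₁)(Yₖ+Yₖ₋₁) = (1/5)(0.0320+0.0000) + (1/5)(0.1110+0.0320) + (1/5)(0.2970+0.1110) + (1/5)(0.5010+0.2970) + (1/5)(1.0000+0.5010)
  = 0.0064 + 0.0286 + 0.0816 + 0.1596 + 0.3002 = 0.5764
G = 1 − 0.5764 = 0.4236

0.424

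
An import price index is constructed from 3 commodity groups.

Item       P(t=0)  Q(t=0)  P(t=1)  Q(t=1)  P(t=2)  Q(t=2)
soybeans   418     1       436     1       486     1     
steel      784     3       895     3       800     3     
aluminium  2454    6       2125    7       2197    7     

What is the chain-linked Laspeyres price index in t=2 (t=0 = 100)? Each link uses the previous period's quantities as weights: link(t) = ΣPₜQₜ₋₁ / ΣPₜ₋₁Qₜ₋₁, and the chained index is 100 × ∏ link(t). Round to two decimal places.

Link t=0→t=1:
ΣP(t=1)Q(t=0) = 436×1 + 895×3 + 2125×6 = 436 + 2685 + 12750 = 15871
ΣP(t=0)Q(t=0) = 418×1 + 784×3 + 2454×6 = 418 + 2352 + 14724 = 17494
link = 15871/17494 = 0.907225
Link t=1→t=2:
ΣP(t=2)Q(t=1) = 486×1 + 800×3 + 2197×7 = 486 + 2400 + 15379 = 18265
ΣP(t=1)Q(t=1) = 436×1 + 895×3 + 2125×7 = 436 + 2685 + 14875 = 17996
link = 18265/17996 = 1.014948
Chained index = 100 × 0.907225 × 1.014948 = 92.0786

92.08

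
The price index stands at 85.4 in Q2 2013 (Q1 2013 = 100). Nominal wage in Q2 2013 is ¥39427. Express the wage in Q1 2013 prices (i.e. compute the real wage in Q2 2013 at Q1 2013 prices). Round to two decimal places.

Real = Nominal ÷ (Index/100) = 39427 ÷ (85.4/100)
     = 39427 ÷ 0.854 = 46167.4473

46167.45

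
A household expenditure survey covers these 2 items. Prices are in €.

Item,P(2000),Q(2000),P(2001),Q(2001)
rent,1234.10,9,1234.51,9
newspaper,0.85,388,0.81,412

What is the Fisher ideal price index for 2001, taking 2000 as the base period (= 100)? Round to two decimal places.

99.89

Laspeyres component (base-period weights):
ΣP(2001)Q(2000) = 1234.51×9 + 0.81×388 = 11110.59 + 314.28 = 11424.87
ΣP(2000)Q(2000) = 1234.10×9 + 0.85×388 = 11106.9 + 329.8 = 11436.7
L = 11424.87 / 11436.7 × 100 = 99.8966
Paasche component (current-period weights):
ΣP(2001)Q(2001) = 1234.51×9 + 0.81×412 = 11110.59 + 333.72 = 11444.31
ΣP(2000)Q(2001) = 1234.10×9 + 0.85×412 = 11106.9 + 350.2 = 11457.1
P = 11444.31 / 11457.1 × 100 = 99.8884
Fisher = √(L × P) = √(99.8966 × 99.8884) = 99.8925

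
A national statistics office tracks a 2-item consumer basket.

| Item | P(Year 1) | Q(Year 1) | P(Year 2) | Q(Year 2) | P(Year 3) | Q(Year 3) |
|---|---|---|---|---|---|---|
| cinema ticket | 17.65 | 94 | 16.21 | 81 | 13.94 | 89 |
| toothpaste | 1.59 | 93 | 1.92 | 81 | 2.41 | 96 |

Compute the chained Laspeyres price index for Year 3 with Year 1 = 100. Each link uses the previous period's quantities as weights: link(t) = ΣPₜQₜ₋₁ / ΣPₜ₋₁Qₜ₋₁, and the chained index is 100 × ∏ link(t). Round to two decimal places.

Link Year 1→Year 2:
ΣP(Year 2)Q(Year 1) = 16.21×94 + 1.92×93 = 1523.74 + 178.56 = 1702.3
ΣP(Year 1)Q(Year 1) = 17.65×94 + 1.59×93 = 1659.1 + 147.87 = 1806.97
link = 1702.3/1806.97 = 0.942074
Link Year 2→Year 3:
ΣP(Year 3)Q(Year 2) = 13.94×81 + 2.41×81 = 1129.14 + 195.21 = 1324.35
ΣP(Year 2)Q(Year 2) = 16.21×81 + 1.92×81 = 1313.01 + 155.52 = 1468.53
link = 1324.35/1468.53 = 0.901820
Chained index = 100 × 0.942074 × 0.901820 = 84.9582

84.96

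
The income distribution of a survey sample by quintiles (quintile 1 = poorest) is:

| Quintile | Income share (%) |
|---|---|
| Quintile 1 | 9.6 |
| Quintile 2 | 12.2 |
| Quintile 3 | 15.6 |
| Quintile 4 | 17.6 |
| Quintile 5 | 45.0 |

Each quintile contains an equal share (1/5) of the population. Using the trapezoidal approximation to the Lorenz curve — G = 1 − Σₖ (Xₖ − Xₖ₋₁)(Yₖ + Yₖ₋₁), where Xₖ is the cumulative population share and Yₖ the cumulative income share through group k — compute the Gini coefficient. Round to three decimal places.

Cumulative income shares Yₖ: 0.0960, 0.2180, 0.3740, 0.5500, 1.0000
Σ (Xₖ−Xₖ₋₁)(Yₖ+Yₖ₋₁) = (1/5)(0.0960+0.0000) + (1/5)(0.2180+0.0960) + (1/5)(0.3740+0.2180) + (1/5)(0.5500+0.3740) + (1/5)(1.0000+0.5500)
  = 0.0192 + 0.0628 + 0.1184 + 0.1848 + 0.3100 = 0.6952
G = 1 − 0.6952 = 0.3048

0.305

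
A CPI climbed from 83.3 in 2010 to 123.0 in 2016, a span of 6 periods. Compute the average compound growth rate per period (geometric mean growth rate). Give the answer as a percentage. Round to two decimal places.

6.71%

Growth factor = (123.0/83.3)^(1/6) = (1.476591)^(1/6) = 1.067112
Growth rate = 1.067112 − 1 = 0.067112 = 6.7112%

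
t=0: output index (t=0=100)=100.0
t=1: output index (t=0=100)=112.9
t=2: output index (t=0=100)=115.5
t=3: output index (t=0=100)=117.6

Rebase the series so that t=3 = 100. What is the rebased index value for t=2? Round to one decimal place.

Rebased(t=2) = 115.5 / 117.6 × 100 = 98.2143

98.2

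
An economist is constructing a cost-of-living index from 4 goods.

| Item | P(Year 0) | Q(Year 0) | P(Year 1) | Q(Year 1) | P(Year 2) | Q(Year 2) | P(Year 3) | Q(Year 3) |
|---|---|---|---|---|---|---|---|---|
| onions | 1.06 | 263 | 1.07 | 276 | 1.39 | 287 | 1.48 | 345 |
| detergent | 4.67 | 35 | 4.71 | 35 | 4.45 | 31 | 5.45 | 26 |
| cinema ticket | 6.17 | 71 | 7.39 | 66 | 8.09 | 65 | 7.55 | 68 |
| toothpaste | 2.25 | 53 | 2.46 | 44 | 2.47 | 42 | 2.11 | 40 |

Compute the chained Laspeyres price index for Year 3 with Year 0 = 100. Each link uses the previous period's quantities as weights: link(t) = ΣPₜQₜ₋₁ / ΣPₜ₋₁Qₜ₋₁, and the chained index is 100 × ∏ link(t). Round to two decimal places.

124.01

Link Year 0→Year 1:
ΣP(Year 1)Q(Year 0) = 1.07×263 + 4.71×35 + 7.39×71 + 2.46×53 = 281.41 + 164.85 + 524.69 + 130.38 = 1101.33
ΣP(Year 0)Q(Year 0) = 1.06×263 + 4.67×35 + 6.17×71 + 2.25×53 = 278.78 + 163.45 + 438.07 + 119.25 = 999.55
link = 1101.33/999.55 = 1.101826
Link Year 1→Year 2:
ΣP(Year 2)Q(Year 1) = 1.39×276 + 4.45×35 + 8.09×66 + 2.47×44 = 383.64 + 155.75 + 533.94 + 108.68 = 1182.01
ΣP(Year 1)Q(Year 1) = 1.07×276 + 4.71×35 + 7.39×66 + 2.46×44 = 295.32 + 164.85 + 487.74 + 108.24 = 1056.15
link = 1182.01/1056.15 = 1.119169
Link Year 2→Year 3:
ΣP(Year 3)Q(Year 2) = 1.48×287 + 5.45×31 + 7.55×65 + 2.11×42 = 424.76 + 168.95 + 490.75 + 88.62 = 1173.08
ΣP(Year 2)Q(Year 2) = 1.39×287 + 4.45×31 + 8.09×65 + 2.47×42 = 398.93 + 137.95 + 525.85 + 103.74 = 1166.47
link = 1173.08/1166.47 = 1.005667
Chained index = 100 × 1.101826 × 1.119169 × 1.005667 = 124.0117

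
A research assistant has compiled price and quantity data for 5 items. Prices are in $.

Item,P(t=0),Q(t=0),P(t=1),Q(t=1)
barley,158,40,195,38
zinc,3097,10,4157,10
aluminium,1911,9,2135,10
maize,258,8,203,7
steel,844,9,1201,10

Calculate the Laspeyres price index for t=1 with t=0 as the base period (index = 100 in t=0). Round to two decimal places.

126.30

Laspeyres price index uses base-period quantities as weights.
ΣP(t=1)·Q(t=0) = 195×40 + 4157×10 + 2135×9 + 203×8 + 1201×9 = 7800 + 41570 + 19215 + 1624 + 10809 = 81018
ΣP(t=0)·Q(t=0) = 158×40 + 3097×10 + 1911×9 + 258×8 + 844×9 = 6320 + 30970 + 17199 + 2064 + 7596 = 64149
Index = 81018 / 64149 × 100 = 126.2966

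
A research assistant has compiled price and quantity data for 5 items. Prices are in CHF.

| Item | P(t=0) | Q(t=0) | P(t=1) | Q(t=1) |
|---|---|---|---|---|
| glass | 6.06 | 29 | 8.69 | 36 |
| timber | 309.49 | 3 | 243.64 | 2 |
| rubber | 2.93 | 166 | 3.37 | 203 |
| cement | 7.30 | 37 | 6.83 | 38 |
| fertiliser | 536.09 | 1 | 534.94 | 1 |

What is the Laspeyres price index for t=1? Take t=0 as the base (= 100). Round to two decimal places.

97.21

Laspeyres price index uses base-period quantities as weights.
ΣP(t=1)·Q(t=0) = 8.69×29 + 243.64×3 + 3.37×166 + 6.83×37 + 534.94×1 = 252.01 + 730.92 + 559.42 + 252.71 + 534.94 = 2330
ΣP(t=0)·Q(t=0) = 6.06×29 + 309.49×3 + 2.93×166 + 7.30×37 + 536.09×1 = 175.74 + 928.47 + 486.38 + 270.1 + 536.09 = 2396.78
Index = 2330 / 2396.78 × 100 = 97.2138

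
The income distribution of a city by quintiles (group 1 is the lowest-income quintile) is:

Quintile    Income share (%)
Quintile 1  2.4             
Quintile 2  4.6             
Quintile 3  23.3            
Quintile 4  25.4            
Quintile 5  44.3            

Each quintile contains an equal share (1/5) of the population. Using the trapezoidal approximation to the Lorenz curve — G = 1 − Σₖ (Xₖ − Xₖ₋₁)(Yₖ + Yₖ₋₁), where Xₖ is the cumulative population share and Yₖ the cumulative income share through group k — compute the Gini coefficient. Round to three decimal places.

0.418

Cumulative income shares Yₖ: 0.0240, 0.0700, 0.3030, 0.5570, 1.0000
Σ (Xₖ−Xₖ₋₁)(Yₖ+Yₖ₋₁) = (1/5)(0.0240+0.0000) + (1/5)(0.0700+0.0240) + (1/5)(0.3030+0.0700) + (1/5)(0.5570+0.3030) + (1/5)(1.0000+0.5570)
  = 0.0048 + 0.0188 + 0.0746 + 0.1720 + 0.3114 = 0.5816
G = 1 − 0.5816 = 0.4184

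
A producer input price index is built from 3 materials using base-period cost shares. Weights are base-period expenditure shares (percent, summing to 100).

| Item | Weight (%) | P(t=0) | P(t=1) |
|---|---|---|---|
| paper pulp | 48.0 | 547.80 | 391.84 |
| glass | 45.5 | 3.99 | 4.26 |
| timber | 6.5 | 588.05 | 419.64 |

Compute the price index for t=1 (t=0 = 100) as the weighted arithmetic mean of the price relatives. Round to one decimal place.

paper pulp: 48.0 × (391.84/547.80) = 48.0 × 0.715298 = 34.3343
glass: 45.5 × (4.26/3.99) = 45.5 × 1.067669 = 48.5789
timber: 6.5 × (419.64/588.05) = 6.5 × 0.713613 = 4.6385
Index = Σ wᵢ·(p₁ᵢ/p₀ᵢ) = 34.3343 + 48.5789 + 4.6385 = 87.5517

87.6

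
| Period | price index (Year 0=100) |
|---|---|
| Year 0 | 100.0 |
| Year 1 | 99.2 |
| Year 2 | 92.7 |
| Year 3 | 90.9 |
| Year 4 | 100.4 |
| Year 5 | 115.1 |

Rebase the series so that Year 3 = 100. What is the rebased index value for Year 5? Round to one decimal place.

126.6

Rebased(Year 5) = 115.1 / 90.9 × 100 = 126.6227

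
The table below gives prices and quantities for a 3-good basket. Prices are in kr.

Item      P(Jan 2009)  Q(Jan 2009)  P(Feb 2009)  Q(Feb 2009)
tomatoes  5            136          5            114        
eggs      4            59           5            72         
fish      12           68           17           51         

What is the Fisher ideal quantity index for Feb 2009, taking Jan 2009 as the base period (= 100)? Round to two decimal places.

Laspeyres component (base-period weights):
ΣP(Jan 2009)Q(Feb 2009) = 5×114 + 4×72 + 12×51 = 570 + 288 + 612 = 1470
ΣP(Jan 2009)Q(Jan 2009) = 5×136 + 4×59 + 12×68 = 680 + 236 + 816 = 1732
L = 1470 / 1732 × 100 = 84.8730
Paasche component (current-period weights):
ΣP(Feb 2009)Q(Feb 2009) = 5×114 + 5×72 + 17×51 = 570 + 360 + 867 = 1797
ΣP(Feb 2009)Q(Jan 2009) = 5×136 + 5×59 + 17×68 = 680 + 295 + 1156 = 2131
P = 1797 / 2131 × 100 = 84.3266
Fisher = √(L × P) = √(84.8730 × 84.3266) = 84.5994

84.60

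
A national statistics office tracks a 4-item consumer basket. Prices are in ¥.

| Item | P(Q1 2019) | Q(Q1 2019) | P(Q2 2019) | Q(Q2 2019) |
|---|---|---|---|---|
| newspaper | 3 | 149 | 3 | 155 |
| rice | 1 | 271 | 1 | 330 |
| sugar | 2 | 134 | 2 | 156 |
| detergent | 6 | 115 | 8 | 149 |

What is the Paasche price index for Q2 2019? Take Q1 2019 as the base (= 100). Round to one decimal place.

Paasche price index uses current-period quantities as weights.
ΣP(Q2 2019)·Q(Q2 2019) = 3×155 + 1×330 + 2×156 + 8×149 = 465 + 330 + 312 + 1192 = 2299
ΣP(Q1 2019)·Q(Q2 2019) = 3×155 + 1×330 + 2×156 + 6×149 = 465 + 330 + 312 + 894 = 2001
Index = 2299 / 2001 × 100 = 114.8926

114.9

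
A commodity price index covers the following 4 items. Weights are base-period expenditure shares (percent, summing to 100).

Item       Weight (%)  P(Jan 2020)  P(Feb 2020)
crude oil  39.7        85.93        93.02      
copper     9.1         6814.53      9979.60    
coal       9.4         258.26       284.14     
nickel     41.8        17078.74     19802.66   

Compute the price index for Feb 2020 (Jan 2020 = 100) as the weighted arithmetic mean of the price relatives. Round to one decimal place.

crude oil: 39.7 × (93.02/85.93) = 39.7 × 1.082509 = 42.9756
copper: 9.1 × (9979.60/6814.53) = 9.1 × 1.464459 = 13.3266
coal: 9.4 × (284.14/258.26) = 9.4 × 1.100209 = 10.3420
nickel: 41.8 × (19802.66/17078.74) = 41.8 × 1.159492 = 48.4668
Index = Σ wᵢ·(p₁ᵢ/p₀ᵢ) = 42.9756 + 13.3266 + 10.3420 + 48.4668 = 115.1109

115.1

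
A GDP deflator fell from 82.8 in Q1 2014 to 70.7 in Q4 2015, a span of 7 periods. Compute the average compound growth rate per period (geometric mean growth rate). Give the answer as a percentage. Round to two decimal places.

Growth factor = (70.7/82.8)^(1/7) = (0.853865)^(1/7) = 0.977684
Growth rate = 0.977684 − 1 = -0.022316 = -2.2316%

-2.23%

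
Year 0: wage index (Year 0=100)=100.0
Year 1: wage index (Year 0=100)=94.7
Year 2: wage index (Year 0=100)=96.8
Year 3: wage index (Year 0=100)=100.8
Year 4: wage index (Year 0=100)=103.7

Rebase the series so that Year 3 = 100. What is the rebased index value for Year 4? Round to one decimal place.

Rebased(Year 4) = 103.7 / 100.8 × 100 = 102.8770

102.9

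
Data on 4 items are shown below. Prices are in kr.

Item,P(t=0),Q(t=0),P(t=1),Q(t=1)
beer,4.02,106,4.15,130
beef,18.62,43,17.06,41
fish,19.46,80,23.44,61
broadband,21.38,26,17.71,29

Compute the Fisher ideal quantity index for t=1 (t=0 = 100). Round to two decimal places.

Laspeyres component (base-period weights):
ΣP(t=0)Q(t=1) = 4.02×130 + 18.62×41 + 19.46×61 + 21.38×29 = 522.6 + 763.42 + 1187.06 + 620.02 = 3093.1
ΣP(t=0)Q(t=0) = 4.02×106 + 18.62×43 + 19.46×80 + 21.38×26 = 426.12 + 800.66 + 1556.8 + 555.88 = 3339.46
L = 3093.1 / 3339.46 × 100 = 92.6228
Paasche component (current-period weights):
ΣP(t=1)Q(t=1) = 4.15×130 + 17.06×41 + 23.44×61 + 17.71×29 = 539.5 + 699.46 + 1429.84 + 513.59 = 3182.39
ΣP(t=1)Q(t=0) = 4.15×106 + 17.06×43 + 23.44×80 + 17.71×26 = 439.9 + 733.58 + 1875.2 + 460.46 = 3509.14
P = 3182.39 / 3509.14 × 100 = 90.6886
Fisher = √(L × P) = √(92.6228 × 90.6886) = 91.6506

91.65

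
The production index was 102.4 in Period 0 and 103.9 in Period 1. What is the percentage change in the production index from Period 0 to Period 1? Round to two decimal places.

Change = (103.9 − 102.4) / 102.4 × 100
       = 1.5 / 102.4 × 100 = 1.4648%

1.46%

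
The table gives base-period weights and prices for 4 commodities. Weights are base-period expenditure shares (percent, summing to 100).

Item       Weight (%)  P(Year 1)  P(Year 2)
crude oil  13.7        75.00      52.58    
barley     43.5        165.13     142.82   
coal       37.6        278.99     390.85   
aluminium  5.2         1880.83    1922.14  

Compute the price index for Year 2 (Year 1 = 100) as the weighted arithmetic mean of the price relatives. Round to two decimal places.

105.22

crude oil: 13.7 × (52.58/75.00) = 13.7 × 0.701067 = 9.6046
barley: 43.5 × (142.82/165.13) = 43.5 × 0.864894 = 37.6229
coal: 37.6 × (390.85/278.99) = 37.6 × 1.400946 = 52.6756
aluminium: 5.2 × (1922.14/1880.83) = 5.2 × 1.021964 = 5.3142
Index = Σ wᵢ·(p₁ᵢ/p₀ᵢ) = 9.6046 + 37.6229 + 52.6756 + 5.3142 = 105.2173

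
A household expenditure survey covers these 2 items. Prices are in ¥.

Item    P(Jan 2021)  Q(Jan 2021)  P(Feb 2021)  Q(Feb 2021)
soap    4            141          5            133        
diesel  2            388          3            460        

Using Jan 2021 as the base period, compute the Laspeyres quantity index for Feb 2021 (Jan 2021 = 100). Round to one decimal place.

108.4

Laspeyres quantity index uses base-period prices as weights.
ΣP(Jan 2021)·Q(Feb 2021) = 4×133 + 2×460 = 532 + 920 = 1452
ΣP(Jan 2021)·Q(Jan 2021) = 4×141 + 2×388 = 564 + 776 = 1340
Index = 1452 / 1340 × 100 = 108.3582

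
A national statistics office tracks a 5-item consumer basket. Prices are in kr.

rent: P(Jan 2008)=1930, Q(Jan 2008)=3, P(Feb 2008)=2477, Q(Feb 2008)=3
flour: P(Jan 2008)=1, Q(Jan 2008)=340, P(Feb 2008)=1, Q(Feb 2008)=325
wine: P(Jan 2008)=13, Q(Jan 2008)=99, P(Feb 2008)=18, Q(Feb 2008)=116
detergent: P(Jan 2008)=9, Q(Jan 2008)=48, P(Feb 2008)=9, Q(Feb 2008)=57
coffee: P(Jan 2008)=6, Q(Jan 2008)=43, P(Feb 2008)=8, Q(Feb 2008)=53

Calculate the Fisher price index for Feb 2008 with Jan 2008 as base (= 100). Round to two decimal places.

127.47

Laspeyres component (base-period weights):
ΣP(Feb 2008)Q(Jan 2008) = 2477×3 + 1×340 + 18×99 + 9×48 + 8×43 = 7431 + 340 + 1782 + 432 + 344 = 10329
ΣP(Jan 2008)Q(Jan 2008) = 1930×3 + 1×340 + 13×99 + 9×48 + 6×43 = 5790 + 340 + 1287 + 432 + 258 = 8107
L = 10329 / 8107 × 100 = 127.4084
Paasche component (current-period weights):
ΣP(Feb 2008)Q(Feb 2008) = 2477×3 + 1×325 + 18×116 + 9×57 + 8×53 = 7431 + 325 + 2088 + 513 + 424 = 10781
ΣP(Jan 2008)Q(Feb 2008) = 1930×3 + 1×325 + 13×116 + 9×57 + 6×53 = 5790 + 325 + 1508 + 513 + 318 = 8454
P = 10781 / 8454 × 100 = 127.5254
Fisher = √(L × P) = √(127.4084 × 127.5254) = 127.4669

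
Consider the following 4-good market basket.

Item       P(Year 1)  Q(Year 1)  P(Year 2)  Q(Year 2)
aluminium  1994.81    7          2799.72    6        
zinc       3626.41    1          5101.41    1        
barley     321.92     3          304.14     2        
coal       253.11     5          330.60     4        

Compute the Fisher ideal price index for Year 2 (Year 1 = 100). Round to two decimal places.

137.84

Laspeyres component (base-period weights):
ΣP(Year 2)Q(Year 1) = 2799.72×7 + 5101.41×1 + 304.14×3 + 330.60×5 = 19598.04 + 5101.41 + 912.42 + 1653 = 27264.87
ΣP(Year 1)Q(Year 1) = 1994.81×7 + 3626.41×1 + 321.92×3 + 253.11×5 = 13963.67 + 3626.41 + 965.76 + 1265.55 = 19821.39
L = 27264.87 / 19821.39 × 100 = 137.5528
Paasche component (current-period weights):
ΣP(Year 2)Q(Year 2) = 2799.72×6 + 5101.41×1 + 304.14×2 + 330.60×4 = 16798.32 + 5101.41 + 608.28 + 1322.4 = 23830.41
ΣP(Year 1)Q(Year 2) = 1994.81×6 + 3626.41×1 + 321.92×2 + 253.11×4 = 11968.86 + 3626.41 + 643.84 + 1012.44 = 17251.55
P = 23830.41 / 17251.55 × 100 = 138.1349
Fisher = √(L × P) = √(137.5528 × 138.1349) = 137.8435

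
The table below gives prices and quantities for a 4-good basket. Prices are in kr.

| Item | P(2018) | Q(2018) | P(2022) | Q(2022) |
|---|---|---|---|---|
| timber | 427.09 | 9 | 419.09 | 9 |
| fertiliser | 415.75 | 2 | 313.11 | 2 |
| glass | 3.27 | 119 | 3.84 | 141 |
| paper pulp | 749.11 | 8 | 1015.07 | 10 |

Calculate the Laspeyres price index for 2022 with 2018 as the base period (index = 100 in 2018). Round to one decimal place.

117.3

Laspeyres price index uses base-period quantities as weights.
ΣP(2022)·Q(2018) = 419.09×9 + 313.11×2 + 3.84×119 + 1015.07×8 = 3771.81 + 626.22 + 456.96 + 8120.56 = 12975.55
ΣP(2018)·Q(2018) = 427.09×9 + 415.75×2 + 3.27×119 + 749.11×8 = 3843.81 + 831.5 + 389.13 + 5992.88 = 11057.32
Index = 12975.55 / 11057.32 × 100 = 117.3481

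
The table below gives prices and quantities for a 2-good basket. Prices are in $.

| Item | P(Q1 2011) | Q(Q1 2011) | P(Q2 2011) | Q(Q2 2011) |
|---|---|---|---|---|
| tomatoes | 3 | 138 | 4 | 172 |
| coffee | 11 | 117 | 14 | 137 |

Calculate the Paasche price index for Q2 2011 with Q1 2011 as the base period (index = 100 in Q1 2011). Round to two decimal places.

Paasche price index uses current-period quantities as weights.
ΣP(Q2 2011)·Q(Q2 2011) = 4×172 + 14×137 = 688 + 1918 = 2606
ΣP(Q1 2011)·Q(Q2 2011) = 3×172 + 11×137 = 516 + 1507 = 2023
Index = 2606 / 2023 × 100 = 128.8186

128.82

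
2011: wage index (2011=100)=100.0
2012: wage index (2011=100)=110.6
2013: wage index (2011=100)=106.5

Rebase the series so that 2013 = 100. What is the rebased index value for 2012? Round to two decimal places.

Rebased(2012) = 110.6 / 106.5 × 100 = 103.8498

103.85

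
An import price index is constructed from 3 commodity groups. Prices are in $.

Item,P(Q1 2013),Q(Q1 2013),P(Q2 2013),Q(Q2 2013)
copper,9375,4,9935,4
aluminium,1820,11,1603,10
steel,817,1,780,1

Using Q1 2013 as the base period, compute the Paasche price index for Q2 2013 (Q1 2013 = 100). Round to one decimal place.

100.1

Paasche price index uses current-period quantities as weights.
ΣP(Q2 2013)·Q(Q2 2013) = 9935×4 + 1603×10 + 780×1 = 39740 + 16030 + 780 = 56550
ΣP(Q1 2013)·Q(Q2 2013) = 9375×4 + 1820×10 + 817×1 = 37500 + 18200 + 817 = 56517
Index = 56550 / 56517 × 100 = 100.0584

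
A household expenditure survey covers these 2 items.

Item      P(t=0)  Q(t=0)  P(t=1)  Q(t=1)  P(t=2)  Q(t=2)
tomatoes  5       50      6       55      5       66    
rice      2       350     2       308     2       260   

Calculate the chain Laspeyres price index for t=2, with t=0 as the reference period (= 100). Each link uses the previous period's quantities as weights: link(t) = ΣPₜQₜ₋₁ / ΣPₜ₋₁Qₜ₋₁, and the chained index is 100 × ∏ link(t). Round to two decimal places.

Link t=0→t=1:
ΣP(t=1)Q(t=0) = 6×50 + 2×350 = 300 + 700 = 1000
ΣP(t=0)Q(t=0) = 5×50 + 2×350 = 250 + 700 = 950
link = 1000/950 = 1.052632
Link t=1→t=2:
ΣP(t=2)Q(t=1) = 5×55 + 2×308 = 275 + 616 = 891
ΣP(t=1)Q(t=1) = 6×55 + 2×308 = 330 + 616 = 946
link = 891/946 = 0.941860
Chained index = 100 × 1.052632 × 0.941860 = 99.1432

99.14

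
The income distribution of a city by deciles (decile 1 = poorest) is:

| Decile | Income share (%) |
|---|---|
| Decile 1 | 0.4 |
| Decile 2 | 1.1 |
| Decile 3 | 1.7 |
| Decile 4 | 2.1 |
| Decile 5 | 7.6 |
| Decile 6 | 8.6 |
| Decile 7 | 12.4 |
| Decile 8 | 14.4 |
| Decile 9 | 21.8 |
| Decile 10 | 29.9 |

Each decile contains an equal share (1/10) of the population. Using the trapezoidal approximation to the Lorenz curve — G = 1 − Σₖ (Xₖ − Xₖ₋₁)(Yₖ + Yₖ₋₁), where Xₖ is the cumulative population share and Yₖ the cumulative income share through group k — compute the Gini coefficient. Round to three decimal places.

Cumulative income shares Yₖ: 0.0040, 0.0150, 0.0320, 0.0530, 0.1290, 0.2150, 0.3390, 0.4830, 0.7010, 1.0000
Σ (Xₖ−Xₖ₋₁)(Yₖ+Yₖ₋₁) = (1/10)(0.0040+0.0000) + (1/10)(0.0150+0.0040) + (1/10)(0.0320+0.0150) + (1/10)(0.0530+0.0320) + (1/10)(0.1290+0.0530) + (1/10)(0.2150+0.1290) + (1/10)(0.3390+0.2150) + (1/10)(0.4830+0.3390) + (1/10)(0.7010+0.4830) + (1/10)(1.0000+0.7010)
  = 0.0004 + 0.0019 + 0.0047 + 0.0085 + 0.0182 + 0.0344 + 0.0554 + 0.0822 + 0.1184 + 0.1701 = 0.4942
G = 1 − 0.4942 = 0.5058

0.506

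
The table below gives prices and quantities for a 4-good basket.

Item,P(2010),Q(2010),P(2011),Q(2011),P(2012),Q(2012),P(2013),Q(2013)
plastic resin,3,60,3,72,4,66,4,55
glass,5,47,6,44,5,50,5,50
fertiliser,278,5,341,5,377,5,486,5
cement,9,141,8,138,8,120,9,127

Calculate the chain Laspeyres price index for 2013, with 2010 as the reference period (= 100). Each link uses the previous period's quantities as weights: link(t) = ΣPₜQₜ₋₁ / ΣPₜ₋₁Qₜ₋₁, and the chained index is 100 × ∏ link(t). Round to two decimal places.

Link 2010→2011:
ΣP(2011)Q(2010) = 3×60 + 6×47 + 341×5 + 8×141 = 180 + 282 + 1705 + 1128 = 3295
ΣP(2010)Q(2010) = 3×60 + 5×47 + 278×5 + 9×141 = 180 + 235 + 1390 + 1269 = 3074
link = 3295/3074 = 1.071893
Link 2011→2012:
ΣP(2012)Q(2011) = 4×72 + 5×44 + 377×5 + 8×138 = 288 + 220 + 1885 + 1104 = 3497
ΣP(2011)Q(2011) = 3×72 + 6×44 + 341×5 + 8×138 = 216 + 264 + 1705 + 1104 = 3289
link = 3497/3289 = 1.063241
Link 2012→2013:
ΣP(2013)Q(2012) = 4×66 + 5×50 + 486×5 + 9×120 = 264 + 250 + 2430 + 1080 = 4024
ΣP(2012)Q(2012) = 4×66 + 5×50 + 377×5 + 8×120 = 264 + 250 + 1885 + 960 = 3359
link = 4024/3359 = 1.197976
Chained index = 100 × 1.071893 × 1.063241 × 1.197976 = 136.5310

136.53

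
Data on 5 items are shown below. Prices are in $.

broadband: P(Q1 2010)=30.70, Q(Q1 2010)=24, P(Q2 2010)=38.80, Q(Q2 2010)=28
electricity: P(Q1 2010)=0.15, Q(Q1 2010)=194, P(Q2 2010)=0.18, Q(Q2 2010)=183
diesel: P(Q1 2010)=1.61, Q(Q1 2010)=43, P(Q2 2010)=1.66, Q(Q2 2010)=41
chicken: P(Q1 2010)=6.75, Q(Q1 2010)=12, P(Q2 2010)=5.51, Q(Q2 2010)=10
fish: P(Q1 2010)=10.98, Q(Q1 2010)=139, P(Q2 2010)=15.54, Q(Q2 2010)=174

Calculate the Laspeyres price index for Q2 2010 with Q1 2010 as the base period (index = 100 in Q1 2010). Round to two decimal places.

133.63

Laspeyres price index uses base-period quantities as weights.
ΣP(Q2 2010)·Q(Q1 2010) = 38.80×24 + 0.18×194 + 1.66×43 + 5.51×12 + 15.54×139 = 931.2 + 34.92 + 71.38 + 66.12 + 2160.06 = 3263.68
ΣP(Q1 2010)·Q(Q1 2010) = 30.70×24 + 0.15×194 + 1.61×43 + 6.75×12 + 10.98×139 = 736.8 + 29.1 + 69.23 + 81 + 1526.22 = 2442.35
Index = 3263.68 / 2442.35 × 100 = 133.6287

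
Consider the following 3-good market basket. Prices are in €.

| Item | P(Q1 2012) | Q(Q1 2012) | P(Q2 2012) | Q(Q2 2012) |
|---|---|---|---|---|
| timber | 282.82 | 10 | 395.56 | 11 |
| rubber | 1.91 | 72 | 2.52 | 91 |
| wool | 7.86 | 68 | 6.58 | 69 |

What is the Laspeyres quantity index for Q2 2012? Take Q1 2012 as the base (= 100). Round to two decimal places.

Laspeyres quantity index uses base-period prices as weights.
ΣP(Q1 2012)·Q(Q2 2012) = 282.82×11 + 1.91×91 + 7.86×69 = 3111.02 + 173.81 + 542.34 = 3827.17
ΣP(Q1 2012)·Q(Q1 2012) = 282.82×10 + 1.91×72 + 7.86×68 = 2828.2 + 137.52 + 534.48 = 3500.2
Index = 3827.17 / 3500.2 × 100 = 109.3415

109.34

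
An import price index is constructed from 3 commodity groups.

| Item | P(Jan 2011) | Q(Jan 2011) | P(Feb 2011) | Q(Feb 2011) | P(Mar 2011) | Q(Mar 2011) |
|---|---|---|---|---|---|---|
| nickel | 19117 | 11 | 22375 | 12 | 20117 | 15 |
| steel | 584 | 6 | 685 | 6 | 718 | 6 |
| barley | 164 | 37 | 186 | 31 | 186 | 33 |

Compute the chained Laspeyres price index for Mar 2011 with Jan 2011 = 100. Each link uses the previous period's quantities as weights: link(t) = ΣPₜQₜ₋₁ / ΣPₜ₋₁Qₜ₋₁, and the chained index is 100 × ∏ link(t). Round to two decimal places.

105.65

Link Jan 2011→Feb 2011:
ΣP(Feb 2011)Q(Jan 2011) = 22375×11 + 685×6 + 186×37 = 246125 + 4110 + 6882 = 257117
ΣP(Jan 2011)Q(Jan 2011) = 19117×11 + 584×6 + 164×37 = 210287 + 3504 + 6068 = 219859
link = 257117/219859 = 1.169463
Link Feb 2011→Mar 2011:
ΣP(Mar 2011)Q(Feb 2011) = 20117×12 + 718×6 + 186×31 = 241404 + 4308 + 5766 = 251478
ΣP(Feb 2011)Q(Feb 2011) = 22375×12 + 685×6 + 186×31 = 268500 + 4110 + 5766 = 278376
link = 251478/278376 = 0.903375
Chained index = 100 × 1.169463 × 0.903375 = 105.6464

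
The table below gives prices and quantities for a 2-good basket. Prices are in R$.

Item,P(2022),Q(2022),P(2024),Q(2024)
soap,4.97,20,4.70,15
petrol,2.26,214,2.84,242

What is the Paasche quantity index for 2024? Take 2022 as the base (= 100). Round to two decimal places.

Paasche quantity index uses current-period prices as weights.
ΣP(2024)·Q(2024) = 4.70×15 + 2.84×242 = 70.5 + 687.28 = 757.78
ΣP(2024)·Q(2022) = 4.70×20 + 2.84×214 = 94 + 607.76 = 701.76
Index = 757.78 / 701.76 × 100 = 107.9828

107.98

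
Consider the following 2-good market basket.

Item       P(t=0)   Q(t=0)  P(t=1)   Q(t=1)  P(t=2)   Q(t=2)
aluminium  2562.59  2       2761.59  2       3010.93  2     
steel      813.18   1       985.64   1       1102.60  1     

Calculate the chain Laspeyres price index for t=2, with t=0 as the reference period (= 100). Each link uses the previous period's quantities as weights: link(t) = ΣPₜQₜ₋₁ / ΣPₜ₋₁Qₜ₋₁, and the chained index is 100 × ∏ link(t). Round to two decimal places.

119.97

Link t=0→t=1:
ΣP(t=1)Q(t=0) = 2761.59×2 + 985.64×1 = 5523.18 + 985.64 = 6508.82
ΣP(t=0)Q(t=0) = 2562.59×2 + 813.18×1 = 5125.18 + 813.18 = 5938.36
link = 6508.82/5938.36 = 1.096064
Link t=1→t=2:
ΣP(t=2)Q(t=1) = 3010.93×2 + 1102.60×1 = 6021.86 + 1102.6 = 7124.46
ΣP(t=1)Q(t=1) = 2761.59×2 + 985.64×1 = 5523.18 + 985.64 = 6508.82
link = 7124.46/6508.82 = 1.094586
Chained index = 100 × 1.096064 × 1.094586 = 119.9735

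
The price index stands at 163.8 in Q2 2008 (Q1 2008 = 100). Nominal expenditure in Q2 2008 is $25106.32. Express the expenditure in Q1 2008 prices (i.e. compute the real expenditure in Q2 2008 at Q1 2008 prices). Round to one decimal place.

15327.4

Real = Nominal ÷ (Index/100) = 25106.32 ÷ (163.8/100)
     = 25106.32 ÷ 1.638 = 15327.4237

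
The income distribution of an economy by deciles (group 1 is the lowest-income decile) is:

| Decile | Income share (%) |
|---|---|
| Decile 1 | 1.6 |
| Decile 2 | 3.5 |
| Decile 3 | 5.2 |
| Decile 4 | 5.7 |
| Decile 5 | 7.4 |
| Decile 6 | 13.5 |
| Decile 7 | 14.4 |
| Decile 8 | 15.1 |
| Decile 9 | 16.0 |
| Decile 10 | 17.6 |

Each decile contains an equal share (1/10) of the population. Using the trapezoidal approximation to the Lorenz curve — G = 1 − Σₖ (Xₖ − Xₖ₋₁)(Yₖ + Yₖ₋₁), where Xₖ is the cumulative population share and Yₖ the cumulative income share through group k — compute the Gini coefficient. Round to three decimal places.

Cumulative income shares Yₖ: 0.0160, 0.0510, 0.1030, 0.1600, 0.2340, 0.3690, 0.5130, 0.6640, 0.8240, 1.0000
Σ (Xₖ−Xₖ₋₁)(Yₖ+Yₖ₋₁) = (1/10)(0.0160+0.0000) + (1/10)(0.0510+0.0160) + (1/10)(0.1030+0.0510) + (1/10)(0.1600+0.1030) + (1/10)(0.2340+0.1600) + (1/10)(0.3690+0.2340) + (1/10)(0.5130+0.3690) + (1/10)(0.6640+0.5130) + (1/10)(0.8240+0.6640) + (1/10)(1.0000+0.8240)
  = 0.0016 + 0.0067 + 0.0154 + 0.0263 + 0.0394 + 0.0603 + 0.0882 + 0.1177 + 0.1488 + 0.1824 = 0.6868
G = 1 − 0.6868 = 0.3132

0.313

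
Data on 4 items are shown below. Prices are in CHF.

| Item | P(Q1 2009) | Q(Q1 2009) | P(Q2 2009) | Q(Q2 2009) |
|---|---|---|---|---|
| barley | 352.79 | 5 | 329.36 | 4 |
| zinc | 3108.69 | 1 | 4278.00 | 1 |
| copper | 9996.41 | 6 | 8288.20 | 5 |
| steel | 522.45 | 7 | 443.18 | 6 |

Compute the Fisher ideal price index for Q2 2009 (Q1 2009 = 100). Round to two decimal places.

Laspeyres component (base-period weights):
ΣP(Q2 2009)Q(Q1 2009) = 329.36×5 + 4278.00×1 + 8288.20×6 + 443.18×7 = 1646.8 + 4278 + 49729.2 + 3102.26 = 58756.26
ΣP(Q1 2009)Q(Q1 2009) = 352.79×5 + 3108.69×1 + 9996.41×6 + 522.45×7 = 1763.95 + 3108.69 + 59978.46 + 3657.15 = 68508.25
L = 58756.26 / 68508.25 × 100 = 85.7652
Paasche component (current-period weights):
ΣP(Q2 2009)Q(Q2 2009) = 329.36×4 + 4278.00×1 + 8288.20×5 + 443.18×6 = 1317.44 + 4278 + 41441 + 2659.08 = 49695.52
ΣP(Q1 2009)Q(Q2 2009) = 352.79×4 + 3108.69×1 + 9996.41×5 + 522.45×6 = 1411.16 + 3108.69 + 49982.05 + 3134.7 = 57636.6
P = 49695.52 / 57636.6 × 100 = 86.2222
Fisher = √(L × P) = √(85.7652 × 86.2222) = 85.9934

85.99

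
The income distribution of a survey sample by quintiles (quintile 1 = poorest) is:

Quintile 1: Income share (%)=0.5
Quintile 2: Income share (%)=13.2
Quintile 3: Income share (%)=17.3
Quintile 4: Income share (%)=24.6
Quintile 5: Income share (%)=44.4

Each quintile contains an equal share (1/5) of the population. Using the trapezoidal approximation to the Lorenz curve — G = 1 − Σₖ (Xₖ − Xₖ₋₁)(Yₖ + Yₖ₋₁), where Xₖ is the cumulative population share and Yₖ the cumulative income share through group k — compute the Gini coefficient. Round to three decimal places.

Cumulative income shares Yₖ: 0.0050, 0.1370, 0.3100, 0.5560, 1.0000
Σ (Xₖ−Xₖ₋₁)(Yₖ+Yₖ₋₁) = (1/5)(0.0050+0.0000) + (1/5)(0.1370+0.0050) + (1/5)(0.3100+0.1370) + (1/5)(0.5560+0.3100) + (1/5)(1.0000+0.5560)
  = 0.0010 + 0.0284 + 0.0894 + 0.1732 + 0.3112 = 0.6032
G = 1 − 0.6032 = 0.3968

0.397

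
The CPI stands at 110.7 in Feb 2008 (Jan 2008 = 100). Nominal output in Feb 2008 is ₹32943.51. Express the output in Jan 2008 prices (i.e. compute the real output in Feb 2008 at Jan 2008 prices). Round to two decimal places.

29759.27

Real = Nominal ÷ (Index/100) = 32943.51 ÷ (110.7/100)
     = 32943.51 ÷ 1.107 = 29759.2683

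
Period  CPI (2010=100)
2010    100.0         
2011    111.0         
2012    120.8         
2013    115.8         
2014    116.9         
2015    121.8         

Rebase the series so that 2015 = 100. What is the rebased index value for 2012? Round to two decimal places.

Rebased(2012) = 120.8 / 121.8 × 100 = 99.1790

99.18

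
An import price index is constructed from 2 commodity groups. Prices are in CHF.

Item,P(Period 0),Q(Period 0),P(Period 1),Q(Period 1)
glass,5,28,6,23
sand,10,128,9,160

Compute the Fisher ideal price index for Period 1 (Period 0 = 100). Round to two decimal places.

Laspeyres component (base-period weights):
ΣP(Period 1)Q(Period 0) = 6×28 + 9×128 = 168 + 1152 = 1320
ΣP(Period 0)Q(Period 0) = 5×28 + 10×128 = 140 + 1280 = 1420
L = 1320 / 1420 × 100 = 92.9577
Paasche component (current-period weights):
ΣP(Period 1)Q(Period 1) = 6×23 + 9×160 = 138 + 1440 = 1578
ΣP(Period 0)Q(Period 1) = 5×23 + 10×160 = 115 + 1600 = 1715
P = 1578 / 1715 × 100 = 92.0117
Fisher = √(L × P) = √(92.9577 × 92.0117) = 92.4835

92.48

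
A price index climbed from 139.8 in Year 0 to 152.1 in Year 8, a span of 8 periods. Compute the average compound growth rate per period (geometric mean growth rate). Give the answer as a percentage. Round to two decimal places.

Growth factor = (152.1/139.8)^(1/8) = (1.087983)^(1/8) = 1.010596
Growth rate = 1.010596 − 1 = 0.010596 = 1.0596%

1.06%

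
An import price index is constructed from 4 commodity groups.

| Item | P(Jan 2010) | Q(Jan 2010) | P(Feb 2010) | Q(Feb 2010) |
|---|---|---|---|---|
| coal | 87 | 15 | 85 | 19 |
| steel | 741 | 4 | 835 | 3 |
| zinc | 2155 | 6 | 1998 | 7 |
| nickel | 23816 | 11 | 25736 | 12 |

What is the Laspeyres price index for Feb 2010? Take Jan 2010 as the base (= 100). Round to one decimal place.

107.4

Laspeyres price index uses base-period quantities as weights.
ΣP(Feb 2010)·Q(Jan 2010) = 85×15 + 835×4 + 1998×6 + 25736×11 = 1275 + 3340 + 11988 + 283096 = 299699
ΣP(Jan 2010)·Q(Jan 2010) = 87×15 + 741×4 + 2155×6 + 23816×11 = 1305 + 2964 + 12930 + 261976 = 279175
Index = 299699 / 279175 × 100 = 107.3517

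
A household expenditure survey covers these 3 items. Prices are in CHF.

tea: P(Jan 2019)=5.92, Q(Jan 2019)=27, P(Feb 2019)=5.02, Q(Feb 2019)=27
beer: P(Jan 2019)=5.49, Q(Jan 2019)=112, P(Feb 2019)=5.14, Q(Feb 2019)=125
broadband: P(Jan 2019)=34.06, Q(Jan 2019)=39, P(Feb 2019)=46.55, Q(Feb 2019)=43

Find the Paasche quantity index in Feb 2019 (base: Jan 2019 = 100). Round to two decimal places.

110.01

Paasche quantity index uses current-period prices as weights.
ΣP(Feb 2019)·Q(Feb 2019) = 5.02×27 + 5.14×125 + 46.55×43 = 135.54 + 642.5 + 2001.65 = 2779.69
ΣP(Feb 2019)·Q(Jan 2019) = 5.02×27 + 5.14×112 + 46.55×39 = 135.54 + 575.68 + 1815.45 = 2526.67
Index = 2779.69 / 2526.67 × 100 = 110.0140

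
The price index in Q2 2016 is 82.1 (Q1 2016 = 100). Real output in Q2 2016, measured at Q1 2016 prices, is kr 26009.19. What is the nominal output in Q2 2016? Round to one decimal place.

21353.5

Nominal = Real × (Index/100) = 26009.19 × (82.1/100)
        = 26009.19 × 0.821 = 21353.5450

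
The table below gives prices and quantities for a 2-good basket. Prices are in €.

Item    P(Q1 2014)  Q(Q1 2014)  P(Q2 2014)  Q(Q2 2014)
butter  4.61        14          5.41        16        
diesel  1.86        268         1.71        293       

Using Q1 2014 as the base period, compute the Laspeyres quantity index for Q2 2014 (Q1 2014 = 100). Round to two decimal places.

109.90

Laspeyres quantity index uses base-period prices as weights.
ΣP(Q1 2014)·Q(Q2 2014) = 4.61×16 + 1.86×293 = 73.76 + 544.98 = 618.74
ΣP(Q1 2014)·Q(Q1 2014) = 4.61×14 + 1.86×268 = 64.54 + 498.48 = 563.02
Index = 618.74 / 563.02 × 100 = 109.8966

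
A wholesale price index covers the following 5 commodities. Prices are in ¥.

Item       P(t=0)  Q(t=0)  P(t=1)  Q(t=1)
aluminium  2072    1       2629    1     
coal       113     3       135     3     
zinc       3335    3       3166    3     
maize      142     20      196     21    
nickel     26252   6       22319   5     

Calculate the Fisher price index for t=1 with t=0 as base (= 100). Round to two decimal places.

Laspeyres component (base-period weights):
ΣP(t=1)Q(t=0) = 2629×1 + 135×3 + 3166×3 + 196×20 + 22319×6 = 2629 + 405 + 9498 + 3920 + 133914 = 150366
ΣP(t=0)Q(t=0) = 2072×1 + 113×3 + 3335×3 + 142×20 + 26252×6 = 2072 + 339 + 10005 + 2840 + 157512 = 172768
L = 150366 / 172768 × 100 = 87.0335
Paasche component (current-period weights):
ΣP(t=1)Q(t=1) = 2629×1 + 135×3 + 3166×3 + 196×21 + 22319×5 = 2629 + 405 + 9498 + 4116 + 111595 = 128243
ΣP(t=0)Q(t=1) = 2072×1 + 113×3 + 3335×3 + 142×21 + 26252×5 = 2072 + 339 + 10005 + 2982 + 131260 = 146658
P = 128243 / 146658 × 100 = 87.4436
Fisher = √(L × P) = √(87.0335 × 87.4436) = 87.2383

87.24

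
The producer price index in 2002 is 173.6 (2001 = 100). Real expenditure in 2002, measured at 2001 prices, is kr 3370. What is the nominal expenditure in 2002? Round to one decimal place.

Nominal = Real × (Index/100) = 3370 × (173.6/100)
        = 3370 × 1.736 = 5850.3200

5850.3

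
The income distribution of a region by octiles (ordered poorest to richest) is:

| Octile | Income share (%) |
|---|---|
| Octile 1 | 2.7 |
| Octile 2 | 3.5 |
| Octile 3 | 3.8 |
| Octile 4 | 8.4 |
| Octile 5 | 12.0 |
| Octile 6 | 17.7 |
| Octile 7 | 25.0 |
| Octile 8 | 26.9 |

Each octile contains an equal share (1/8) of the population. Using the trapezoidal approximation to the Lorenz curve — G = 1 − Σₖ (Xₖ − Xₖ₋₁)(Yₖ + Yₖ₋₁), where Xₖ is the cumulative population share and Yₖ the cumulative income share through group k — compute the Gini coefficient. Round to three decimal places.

0.403

Cumulative income shares Yₖ: 0.0270, 0.0620, 0.1000, 0.1840, 0.3040, 0.4810, 0.7310, 1.0000
Σ (Xₖ−Xₖ₋₁)(Yₖ+Yₖ₋₁) = (1/8)(0.0270+0.0000) + (1/8)(0.0620+0.0270) + (1/8)(0.1000+0.0620) + (1/8)(0.1840+0.1000) + (1/8)(0.3040+0.1840) + (1/8)(0.4810+0.3040) + (1/8)(0.7310+0.4810) + (1/8)(1.0000+0.7310)
  = 0.0034 + 0.0111 + 0.0203 + 0.0355 + 0.0610 + 0.0981 + 0.1515 + 0.2164 = 0.5972
G = 1 − 0.5972 = 0.4028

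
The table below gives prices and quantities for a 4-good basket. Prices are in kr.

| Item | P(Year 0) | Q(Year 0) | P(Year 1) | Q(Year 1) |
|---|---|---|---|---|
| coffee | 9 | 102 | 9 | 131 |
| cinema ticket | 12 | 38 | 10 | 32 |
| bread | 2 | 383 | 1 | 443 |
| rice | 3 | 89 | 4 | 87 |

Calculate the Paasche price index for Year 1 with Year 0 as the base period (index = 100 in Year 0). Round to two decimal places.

84.50

Paasche price index uses current-period quantities as weights.
ΣP(Year 1)·Q(Year 1) = 9×131 + 10×32 + 1×443 + 4×87 = 1179 + 320 + 443 + 348 = 2290
ΣP(Year 0)·Q(Year 1) = 9×131 + 12×32 + 2×443 + 3×87 = 1179 + 384 + 886 + 261 = 2710
Index = 2290 / 2710 × 100 = 84.5018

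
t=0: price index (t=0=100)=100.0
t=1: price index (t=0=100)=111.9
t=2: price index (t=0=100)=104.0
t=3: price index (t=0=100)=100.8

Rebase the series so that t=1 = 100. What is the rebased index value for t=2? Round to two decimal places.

Rebased(t=2) = 104.0 / 111.9 × 100 = 92.9401

92.94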